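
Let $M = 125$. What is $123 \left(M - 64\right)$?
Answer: $7503$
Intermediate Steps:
$123 \left(M - 64\right) = 123 \left(125 - 64\right) = 123 \cdot 61 = 7503$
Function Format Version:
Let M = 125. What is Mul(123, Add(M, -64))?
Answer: 7503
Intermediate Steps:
Mul(123, Add(M, -64)) = Mul(123, Add(125, -64)) = Mul(123, 61) = 7503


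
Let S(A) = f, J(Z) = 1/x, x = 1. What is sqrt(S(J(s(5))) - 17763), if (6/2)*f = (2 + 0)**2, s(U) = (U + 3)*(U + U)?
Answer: I*sqrt(159855)/3 ≈ 133.27*I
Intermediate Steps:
s(U) = 2*U*(3 + U) (s(U) = (3 + U)*(2*U) = 2*U*(3 + U))
f = 4/3 (f = (2 + 0)**2/3 = (1/3)*2**2 = (1/3)*4 = 4/3 ≈ 1.3333)
J(Z) = 1 (J(Z) = 1/1 = 1)
S(A) = 4/3
sqrt(S(J(s(5))) - 17763) = sqrt(4/3 - 17763) = sqrt(-53285/3) = I*sqrt(159855)/3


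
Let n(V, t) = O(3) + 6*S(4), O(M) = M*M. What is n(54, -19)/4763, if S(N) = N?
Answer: 3/433 ≈ 0.0069284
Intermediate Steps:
O(M) = M²
n(V, t) = 33 (n(V, t) = 3² + 6*4 = 9 + 24 = 33)
n(54, -19)/4763 = 33/4763 = 33*(1/4763) = 3/433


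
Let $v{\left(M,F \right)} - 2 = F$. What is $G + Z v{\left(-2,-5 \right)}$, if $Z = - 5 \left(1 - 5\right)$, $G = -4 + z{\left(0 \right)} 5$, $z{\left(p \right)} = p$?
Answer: $-64$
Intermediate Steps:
$v{\left(M,F \right)} = 2 + F$
$G = -4$ ($G = -4 + 0 \cdot 5 = -4 + 0 = -4$)
$Z = 20$ ($Z = \left(-5\right) \left(-4\right) = 20$)
$G + Z v{\left(-2,-5 \right)} = -4 + 20 \left(2 - 5\right) = -4 + 20 \left(-3\right) = -4 - 60 = -64$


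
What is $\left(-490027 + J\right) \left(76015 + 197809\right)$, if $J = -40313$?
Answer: $-145219820160$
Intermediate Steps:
$\left(-490027 + J\right) \left(76015 + 197809\right) = \left(-490027 - 40313\right) \left(76015 + 197809\right) = \left(-530340\right) 273824 = -145219820160$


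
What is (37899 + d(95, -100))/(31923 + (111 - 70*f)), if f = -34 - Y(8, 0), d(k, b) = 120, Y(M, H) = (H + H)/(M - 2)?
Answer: 38019/34414 ≈ 1.1048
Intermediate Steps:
Y(M, H) = 2*H/(-2 + M) (Y(M, H) = (2*H)/(-2 + M) = 2*H/(-2 + M))
f = -34 (f = -34 - 2*0/(-2 + 8) = -34 - 2*0/6 = -34 - 1*0 = -34 + 0 = -34)
(37899 + d(95, -100))/(31923 + (111 - 70*f)) = (37899 + 120)/(31923 + (111 - 70*(-34))) = 38019/(31923 + (111 + 2380)) = 38019/(31923 + 2491) = 38019/34414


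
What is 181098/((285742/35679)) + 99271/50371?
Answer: 162747660370082/7196555141 ≈ 22615.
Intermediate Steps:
181098/((285742/35679)) + 99271/50371 = 181098/((285742*(1/35679))) + 99271*(1/50371) = 181098/(285742/35679) + 99271/50371 = 181098*(35679/285742) + 99271/50371 = 3230697771/142871 + 99271/50371 = 162747660370082/7196555141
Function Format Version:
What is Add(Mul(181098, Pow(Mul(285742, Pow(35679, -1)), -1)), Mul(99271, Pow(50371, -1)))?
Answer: Rational(162747660370082, 7196555141) ≈ 22615.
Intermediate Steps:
Add(Mul(181098, Pow(Mul(285742, Pow(35679, -1)), -1)), Mul(99271, Pow(50371, -1))) = Add(Mul(181098, Pow(Mul(285742, Rational(1, 35679)), -1)), Mul(99271, Rational(1, 50371))) = Add(Mul(181098, Pow(Rational(285742, 35679), -1)), Rational(99271, 50371)) = Add(Mul(181098, Rational(35679, 285742)), Rational(99271, 50371)) = Add(Rational(3230697771, 142871), Rational(99271, 50371)) = Rational(162747660370082, 7196555141)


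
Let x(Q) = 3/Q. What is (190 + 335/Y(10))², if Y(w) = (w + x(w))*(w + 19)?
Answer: 325903974400/8922169 ≈ 36527.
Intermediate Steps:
Y(w) = (19 + w)*(w + 3/w) (Y(w) = (w + 3/w)*(w + 19) = (w + 3/w)*(19 + w) = (19 + w)*(w + 3/w))
(190 + 335/Y(10))² = (190 + 335/(3 + 10² + 19*10 + 57/10))² = (190 + 335/(3 + 100 + 190 + 57*(⅒)))² = (190 + 335/(3 + 100 + 190 + 57/10))² = (190 + 335/(2987/10))² = (190 + 335*(10/2987))² = (190 + 3350/2987)² = (570880/2987)² = 325903974400/8922169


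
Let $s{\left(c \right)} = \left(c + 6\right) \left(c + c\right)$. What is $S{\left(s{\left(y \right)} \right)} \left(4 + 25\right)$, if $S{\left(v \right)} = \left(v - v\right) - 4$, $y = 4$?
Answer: $-116$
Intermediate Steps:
$s{\left(c \right)} = 2 c \left(6 + c\right)$ ($s{\left(c \right)} = \left(6 + c\right) 2 c = 2 c \left(6 + c\right)$)
$S{\left(v \right)} = -4$ ($S{\left(v \right)} = 0 - 4 = -4$)
$S{\left(s{\left(y \right)} \right)} \left(4 + 25\right) = - 4 \left(4 + 25\right) = \left(-4\right) 29 = -116$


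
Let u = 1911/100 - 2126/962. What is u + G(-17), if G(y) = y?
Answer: -4809/48100 ≈ -0.099979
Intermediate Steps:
u = 812891/48100 (u = 1911*(1/100) - 2126*1/962 = 1911/100 - 1063/481 = 812891/48100 ≈ 16.900)
u + G(-17) = 812891/48100 - 17 = -4809/48100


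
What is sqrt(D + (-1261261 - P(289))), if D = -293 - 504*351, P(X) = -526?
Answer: 2*I*sqrt(359483) ≈ 1199.1*I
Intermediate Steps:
D = -177197 (D = -293 - 176904 = -177197)
sqrt(D + (-1261261 - P(289))) = sqrt(-177197 + (-1261261 - 1*(-526))) = sqrt(-177197 + (-1261261 + 526)) = sqrt(-177197 - 1260735) = sqrt(-1437932) = 2*I*sqrt(359483)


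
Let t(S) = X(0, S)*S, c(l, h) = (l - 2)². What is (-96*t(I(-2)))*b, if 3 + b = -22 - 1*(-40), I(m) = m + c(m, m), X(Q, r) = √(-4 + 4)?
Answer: 0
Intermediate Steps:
c(l, h) = (-2 + l)²
X(Q, r) = 0 (X(Q, r) = √0 = 0)
I(m) = m + (-2 + m)²
b = 15 (b = -3 + (-22 - 1*(-40)) = -3 + (-22 + 40) = -3 + 18 = 15)
t(S) = 0 (t(S) = 0*S = 0)
(-96*t(I(-2)))*b = -96*0*15 = 0*15 = 0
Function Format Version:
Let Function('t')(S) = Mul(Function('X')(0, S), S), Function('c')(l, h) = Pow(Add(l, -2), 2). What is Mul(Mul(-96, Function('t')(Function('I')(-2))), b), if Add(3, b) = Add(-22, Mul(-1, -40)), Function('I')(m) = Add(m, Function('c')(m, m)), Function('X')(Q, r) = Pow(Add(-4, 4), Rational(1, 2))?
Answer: 0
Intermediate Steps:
Function('c')(l, h) = Pow(Add(-2, l), 2)
Function('X')(Q, r) = 0 (Function('X')(Q, r) = Pow(0, Rational(1, 2)) = 0)
Function('I')(m) = Add(m, Pow(Add(-2, m), 2))
b = 15 (b = Add(-3, Add(-22, Mul(-1, -40))) = Add(-3, Add(-22, 40)) = Add(-3, 18) = 15)
Function('t')(S) = 0 (Function('t')(S) = Mul(0, S) = 0)
Mul(Mul(-96, Function('t')(Function('I')(-2))), b) = Mul(Mul(-96, 0), 15) = Mul(0, 15) = 0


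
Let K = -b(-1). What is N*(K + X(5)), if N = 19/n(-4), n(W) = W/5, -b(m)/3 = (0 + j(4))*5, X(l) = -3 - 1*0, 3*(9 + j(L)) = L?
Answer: 5605/2 ≈ 2802.5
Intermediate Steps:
j(L) = -9 + L/3
X(l) = -3 (X(l) = -3 + 0 = -3)
b(m) = 115 (b(m) = -3*(0 + (-9 + (1/3)*4))*5 = -3*(0 + (-9 + 4/3))*5 = -3*(0 - 23/3)*5 = -(-23)*5 = -3*(-115/3) = 115)
n(W) = W/5 (n(W) = W*(1/5) = W/5)
N = -95/4 (N = 19/(((1/5)*(-4))) = 19/(-4/5) = 19*(-5/4) = -95/4 ≈ -23.750)
K = -115 (K = -1*115 = -115)
N*(K + X(5)) = -95*(-115 - 3)/4 = -95/4*(-118) = 5605/2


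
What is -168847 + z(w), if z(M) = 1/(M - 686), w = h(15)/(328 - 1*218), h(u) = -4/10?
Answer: -31853155672/188651 ≈ -1.6885e+5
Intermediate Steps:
h(u) = -⅖ (h(u) = -4*⅒ = -⅖)
w = -1/275 (w = -2/(5*(328 - 1*218)) = -2/(5*(328 - 218)) = -⅖/110 = -⅖*1/110 = -1/275 ≈ -0.0036364)
z(M) = 1/(-686 + M)
-168847 + z(w) = -168847 + 1/(-686 - 1/275) = -168847 + 1/(-188651/275) = -168847 - 275/188651 = -31853155672/188651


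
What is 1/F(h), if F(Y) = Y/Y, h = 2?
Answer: 1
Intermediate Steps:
F(Y) = 1
1/F(h) = 1/1 = 1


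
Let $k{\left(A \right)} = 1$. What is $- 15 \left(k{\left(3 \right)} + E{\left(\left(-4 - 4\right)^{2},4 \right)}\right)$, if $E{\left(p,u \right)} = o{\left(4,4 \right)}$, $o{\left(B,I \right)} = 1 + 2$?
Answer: $-60$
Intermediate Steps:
$o{\left(B,I \right)} = 3$
$E{\left(p,u \right)} = 3$
$- 15 \left(k{\left(3 \right)} + E{\left(\left(-4 - 4\right)^{2},4 \right)}\right) = - 15 \left(1 + 3\right) = \left(-15\right) 4 = -60$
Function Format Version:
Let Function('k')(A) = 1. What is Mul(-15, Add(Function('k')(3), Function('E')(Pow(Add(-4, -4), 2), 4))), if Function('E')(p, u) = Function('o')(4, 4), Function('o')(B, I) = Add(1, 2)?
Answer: -60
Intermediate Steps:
Function('o')(B, I) = 3
Function('E')(p, u) = 3
Mul(-15, Add(Function('k')(3), Function('E')(Pow(Add(-4, -4), 2), 4))) = Mul(-15, Add(1, 3)) = Mul(-15, 4) = -60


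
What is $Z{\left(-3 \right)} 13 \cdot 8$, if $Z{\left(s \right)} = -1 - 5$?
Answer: $-624$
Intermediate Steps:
$Z{\left(s \right)} = -6$ ($Z{\left(s \right)} = -1 - 5 = -6$)
$Z{\left(-3 \right)} 13 \cdot 8 = \left(-6\right) 13 \cdot 8 = \left(-78\right) 8 = -624$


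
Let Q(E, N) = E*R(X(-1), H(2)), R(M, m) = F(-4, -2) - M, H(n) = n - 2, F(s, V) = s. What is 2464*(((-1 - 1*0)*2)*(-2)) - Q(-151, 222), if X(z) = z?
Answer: 9403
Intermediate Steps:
H(n) = -2 + n
R(M, m) = -4 - M
Q(E, N) = -3*E (Q(E, N) = E*(-4 - 1*(-1)) = E*(-4 + 1) = E*(-3) = -3*E)
2464*(((-1 - 1*0)*2)*(-2)) - Q(-151, 222) = 2464*(((-1 - 1*0)*2)*(-2)) - (-3)*(-151) = 2464*(((-1 + 0)*2)*(-2)) - 1*453 = 2464*(-1*2*(-2)) - 453 = 2464*(-2*(-2)) - 453 = 2464*4 - 453 = 9856 - 453 = 9403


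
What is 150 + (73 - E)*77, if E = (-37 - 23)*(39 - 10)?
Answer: 139751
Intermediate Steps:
E = -1740 (E = -60*29 = -1740)
150 + (73 - E)*77 = 150 + (73 - 1*(-1740))*77 = 150 + (73 + 1740)*77 = 150 + 1813*77 = 150 + 139601 = 139751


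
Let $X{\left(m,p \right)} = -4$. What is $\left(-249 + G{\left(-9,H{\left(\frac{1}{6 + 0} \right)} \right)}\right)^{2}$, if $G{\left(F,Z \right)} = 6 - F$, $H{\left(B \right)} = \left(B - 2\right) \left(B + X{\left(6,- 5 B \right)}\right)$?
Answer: $54756$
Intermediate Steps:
$H{\left(B \right)} = \left(-4 + B\right) \left(-2 + B\right)$ ($H{\left(B \right)} = \left(B - 2\right) \left(B - 4\right) = \left(-2 + B\right) \left(-4 + B\right) = \left(-4 + B\right) \left(-2 + B\right)$)
$\left(-249 + G{\left(-9,H{\left(\frac{1}{6 + 0} \right)} \right)}\right)^{2} = \left(-249 + \left(6 - -9\right)\right)^{2} = \left(-249 + \left(6 + 9\right)\right)^{2} = \left(-249 + 15\right)^{2} = \left(-234\right)^{2} = 54756$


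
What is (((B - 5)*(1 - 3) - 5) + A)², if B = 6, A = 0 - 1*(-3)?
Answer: 16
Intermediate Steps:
A = 3 (A = 0 + 3 = 3)
(((B - 5)*(1 - 3) - 5) + A)² = (((6 - 5)*(1 - 3) - 5) + 3)² = ((1*(-2) - 5) + 3)² = ((-2 - 5) + 3)² = (-7 + 3)² = (-4)² = 16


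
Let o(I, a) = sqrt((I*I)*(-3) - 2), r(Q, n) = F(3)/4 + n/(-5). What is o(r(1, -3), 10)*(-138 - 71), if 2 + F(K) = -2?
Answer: -209*I*sqrt(62)/5 ≈ -329.13*I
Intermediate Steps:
F(K) = -4 (F(K) = -2 - 2 = -4)
r(Q, n) = -1 - n/5 (r(Q, n) = -4/4 + n/(-5) = -4*1/4 + n*(-1/5) = -1 - n/5)
o(I, a) = sqrt(-2 - 3*I**2) (o(I, a) = sqrt(I**2*(-3) - 2) = sqrt(-3*I**2 - 2) = sqrt(-2 - 3*I**2))
o(r(1, -3), 10)*(-138 - 71) = sqrt(-2 - 3*(-1 - 1/5*(-3))**2)*(-138 - 71) = sqrt(-2 - 3*(-1 + 3/5)**2)*(-209) = sqrt(-2 - 3*(-2/5)**2)*(-209) = sqrt(-2 - 3*4/25)*(-209) = sqrt(-2 - 12/25)*(-209) = sqrt(-62/25)*(-209) = (I*sqrt(62)/5)*(-209) = -209*I*sqrt(62)/5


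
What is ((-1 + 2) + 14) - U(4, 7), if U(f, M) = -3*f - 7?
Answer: 34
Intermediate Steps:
U(f, M) = -7 - 3*f
((-1 + 2) + 14) - U(4, 7) = ((-1 + 2) + 14) - (-7 - 3*4) = (1 + 14) - (-7 - 12) = 15 - 1*(-19) = 15 + 19 = 34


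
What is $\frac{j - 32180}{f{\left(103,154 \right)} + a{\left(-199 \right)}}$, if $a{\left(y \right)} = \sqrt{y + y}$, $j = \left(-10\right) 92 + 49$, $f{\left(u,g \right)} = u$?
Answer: $- \frac{1134751}{3669} + \frac{11017 i \sqrt{398}}{3669} \approx -309.28 + 59.904 i$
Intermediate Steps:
$j = -871$ ($j = -920 + 49 = -871$)
$a{\left(y \right)} = \sqrt{2} \sqrt{y}$ ($a{\left(y \right)} = \sqrt{2 y} = \sqrt{2} \sqrt{y}$)
$\frac{j - 32180}{f{\left(103,154 \right)} + a{\left(-199 \right)}} = \frac{-871 - 32180}{103 + \sqrt{2} \sqrt{-199}} = - \frac{33051}{103 + \sqrt{2} i \sqrt{199}} = - \frac{33051}{103 + i \sqrt{398}}$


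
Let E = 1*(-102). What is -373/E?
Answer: 373/102 ≈ 3.6569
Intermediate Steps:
E = -102
-373/E = -373/(-102) = -373*(-1/102) = 373/102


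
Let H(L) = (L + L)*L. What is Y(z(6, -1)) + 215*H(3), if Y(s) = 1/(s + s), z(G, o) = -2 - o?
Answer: 7739/2 ≈ 3869.5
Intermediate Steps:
H(L) = 2*L² (H(L) = (2*L)*L = 2*L²)
Y(s) = 1/(2*s)
Y(z(6, -1)) + 215*H(3) = 1/(2*(-2 - 1*(-1))) + 215*(2*3²) = 1/(2*(-2 + 1)) + 215*(2*9) = (½)/(-1) + 215*18 = (½)*(-1) + 3870 = -½ + 3870 = 7739/2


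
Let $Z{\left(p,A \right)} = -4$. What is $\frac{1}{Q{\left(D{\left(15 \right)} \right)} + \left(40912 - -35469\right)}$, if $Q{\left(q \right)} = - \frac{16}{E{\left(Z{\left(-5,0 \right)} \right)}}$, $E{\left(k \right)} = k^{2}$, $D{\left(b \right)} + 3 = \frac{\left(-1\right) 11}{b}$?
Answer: $\frac{1}{76380} \approx 1.3092 \cdot 10^{-5}$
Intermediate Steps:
$D{\left(b \right)} = -3 - \frac{11}{b}$ ($D{\left(b \right)} = -3 + \frac{\left(-1\right) 11}{b} = -3 - \frac{11}{b}$)
$Q{\left(q \right)} = -1$ ($Q{\left(q \right)} = - \frac{16}{\left(-4\right)^{2}} = - \frac{16}{16} = \left(-16\right) \frac{1}{16} = -1$)
$\frac{1}{Q{\left(D{\left(15 \right)} \right)} + \left(40912 - -35469\right)} = \frac{1}{-1 + \left(40912 - -35469\right)} = \frac{1}{-1 + \left(40912 + 35469\right)} = \frac{1}{-1 + 76381} = \frac{1}{76380}$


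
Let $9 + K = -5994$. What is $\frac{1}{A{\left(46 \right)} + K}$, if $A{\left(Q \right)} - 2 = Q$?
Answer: $- \frac{1}{5955} \approx -0.00016793$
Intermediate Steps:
$K = -6003$ ($K = -9 - 5994 = -6003$)
$A{\left(Q \right)} = 2 + Q$
$\frac{1}{A{\left(46 \right)} + K} = \frac{1}{\left(2 + 46\right) - 6003} = \frac{1}{48 - 6003} = \frac{1}{-5955} = - \frac{1}{5955}$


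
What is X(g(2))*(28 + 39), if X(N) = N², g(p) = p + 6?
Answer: 4288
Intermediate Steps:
g(p) = 6 + p
X(g(2))*(28 + 39) = (6 + 2)²*(28 + 39) = 8²*67 = 64*67 = 4288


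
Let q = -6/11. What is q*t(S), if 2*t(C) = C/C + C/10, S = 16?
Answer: -39/55 ≈ -0.70909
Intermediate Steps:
q = -6/11 (q = -6*1/11 = -6/11 ≈ -0.54545)
t(C) = ½ + C/20 (t(C) = (C/C + C/10)/2 = (1 + C*(⅒))/2 = (1 + C/10)/2 = ½ + C/20)
q*t(S) = -6*(½ + (1/20)*16)/11 = -6*(½ + ⅘)/11 = -6/11*13/10 = -39/55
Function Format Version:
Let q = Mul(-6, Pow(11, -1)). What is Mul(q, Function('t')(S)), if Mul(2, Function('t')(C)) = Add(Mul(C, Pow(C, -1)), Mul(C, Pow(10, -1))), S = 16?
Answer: Rational(-39, 55) ≈ -0.70909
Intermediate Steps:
q = Rational(-6, 11) (q = Mul(-6, Rational(1, 11)) = Rational(-6, 11) ≈ -0.54545)
Function('t')(C) = Add(Rational(1, 2), Mul(Rational(1, 20), C)) (Function('t')(C) = Mul(Rational(1, 2), Add(Mul(C, Pow(C, -1)), Mul(C, Pow(10, -1)))) = Mul(Rational(1, 2), Add(1, Mul(C, Rational(1, 10)))) = Mul(Rational(1, 2), Add(1, Mul(Rational(1, 10), C))) = Add(Rational(1, 2), Mul(Rational(1, 20), C)))
Mul(q, Function('t')(S)) = Mul(Rational(-6, 11), Add(Rational(1, 2), Mul(Rational(1, 20), 16))) = Mul(Rational(-6, 11), Add(Rational(1, 2), Rational(4, 5))) = Mul(Rational(-6, 11), Rational(13, 10)) = Rational(-39, 55)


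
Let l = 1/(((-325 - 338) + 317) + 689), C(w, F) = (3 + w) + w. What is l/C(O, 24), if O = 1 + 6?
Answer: 1/5831 ≈ 0.00017150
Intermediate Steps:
O = 7
C(w, F) = 3 + 2*w
l = 1/343 (l = 1/((-663 + 317) + 689) = 1/(-346 + 689) = 1/343 ≈ 0.0029155)
l/C(O, 24) = 1/(343*(3 + 2*7)) = 1/(343*(3 + 14)) = (1/343)/17 = (1/343)*(1/17) = 1/5831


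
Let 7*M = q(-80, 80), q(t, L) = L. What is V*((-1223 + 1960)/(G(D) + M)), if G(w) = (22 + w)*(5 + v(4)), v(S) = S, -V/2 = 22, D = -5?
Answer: -226996/1151 ≈ -197.22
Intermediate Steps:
V = -44 (V = -2*22 = -44)
M = 80/7 (M = (⅐)*80 = 80/7 ≈ 11.429)
G(w) = 198 + 9*w (G(w) = (22 + w)*(5 + 4) = (22 + w)*9 = 198 + 9*w)
V*((-1223 + 1960)/(G(D) + M)) = -44*(-1223 + 1960)/((198 + 9*(-5)) + 80/7) = -32428/((198 - 45) + 80/7) = -32428/(153 + 80/7) = -32428/1151/7 = -32428*7/1151 = -44*5159/1151 = -226996/1151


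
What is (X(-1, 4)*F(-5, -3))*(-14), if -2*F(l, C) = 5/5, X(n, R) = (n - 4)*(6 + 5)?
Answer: -385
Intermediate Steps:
X(n, R) = -44 + 11*n (X(n, R) = (-4 + n)*11 = -44 + 11*n)
F(l, C) = -½ (F(l, C) = -5/(2*5) = -½*1 = -½)
(X(-1, 4)*F(-5, -3))*(-14) = ((-44 + 11*(-1))*(-½))*(-14) = ((-44 - 11)*(-½))*(-14) = -55*(-½)*(-14) = (55/2)*(-14) = -385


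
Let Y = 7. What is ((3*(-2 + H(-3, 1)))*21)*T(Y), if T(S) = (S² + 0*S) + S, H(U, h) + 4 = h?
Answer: -17640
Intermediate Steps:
H(U, h) = -4 + h
T(S) = S + S² (T(S) = (S² + 0) + S = S² + S = S + S²)
((3*(-2 + H(-3, 1)))*21)*T(Y) = ((3*(-2 + (-4 + 1)))*21)*(7*(1 + 7)) = ((3*(-2 - 3))*21)*(7*8) = ((3*(-5))*21)*56 = -15*21*56 = -315*56 = -17640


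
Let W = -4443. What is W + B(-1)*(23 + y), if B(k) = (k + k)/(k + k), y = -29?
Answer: -4449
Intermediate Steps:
B(k) = 1 (B(k) = (2*k)/((2*k)) = (2*k)*(1/(2*k)) = 1)
W + B(-1)*(23 + y) = -4443 + 1*(23 - 29) = -4443 + 1*(-6) = -4443 - 6 = -4449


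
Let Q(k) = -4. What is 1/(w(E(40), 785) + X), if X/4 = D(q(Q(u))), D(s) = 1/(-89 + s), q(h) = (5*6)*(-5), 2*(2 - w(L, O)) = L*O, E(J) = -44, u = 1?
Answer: 239/4128004 ≈ 5.7897e-5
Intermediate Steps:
w(L, O) = 2 - L*O/2
q(h) = -150 (q(h) = 30*(-5) = -150)
X = -4/239 (X = 4/(-89 - 150) = 4/(-239) = 4*(-1/239) = -4/239 ≈ -0.016736)
1/(w(E(40), 785) + X) = 1/((2 - ½*(-44)*785) - 4/239) = 1/((2 + 17270) - 4/239) = 1/(17272 - 4/239) = 1/(4128004/239) = 239/4128004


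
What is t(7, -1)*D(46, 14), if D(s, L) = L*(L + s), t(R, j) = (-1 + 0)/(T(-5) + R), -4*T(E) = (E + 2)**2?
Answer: -3360/19 ≈ -176.84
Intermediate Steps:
T(E) = -(2 + E)**2/4 (T(E) = -(E + 2)**2/4 = -(2 + E)**2/4)
t(R, j) = -1/(-9/4 + R) (t(R, j) = (-1 + 0)/(-(2 - 5)**2/4 + R) = -1/(-1/4*(-3)**2 + R) = -1/(-1/4*9 + R) = -1/(-9/4 + R))
t(7, -1)*D(46, 14) = (-4/(-9 + 4*7))*(14*(14 + 46)) = (-4/(-9 + 28))*(14*60) = -4/19*840 = -3360/19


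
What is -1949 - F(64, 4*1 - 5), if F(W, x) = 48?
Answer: -1997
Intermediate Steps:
-1949 - F(64, 4*1 - 5) = -1949 - 1*48 = -1949 - 48 = -1997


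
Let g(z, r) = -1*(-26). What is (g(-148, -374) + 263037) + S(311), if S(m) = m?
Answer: 263374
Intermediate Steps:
g(z, r) = 26
(g(-148, -374) + 263037) + S(311) = (26 + 263037) + 311 = 263063 + 311 = 263374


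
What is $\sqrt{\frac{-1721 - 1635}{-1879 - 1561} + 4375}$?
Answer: $\frac{\sqrt{809117885}}{430} \approx 66.151$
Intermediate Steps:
$\sqrt{\frac{-1721 - 1635}{-1879 - 1561} + 4375} = \sqrt{- \frac{3356}{-3440} + 4375} = \sqrt{\left(-3356\right) \left(- \frac{1}{3440}\right) + 4375} = \sqrt{\frac{839}{860} + 4375} = \sqrt{\frac{3763339}{860}} = \frac{\sqrt{809117885}}{430}$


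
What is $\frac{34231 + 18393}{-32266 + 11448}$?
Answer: $- \frac{26312}{10409} \approx -2.5278$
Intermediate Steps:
$\frac{34231 + 18393}{-32266 + 11448} = \frac{52624}{-20818} = 52624 \left(- \frac{1}{20818}\right) = - \frac{26312}{10409}$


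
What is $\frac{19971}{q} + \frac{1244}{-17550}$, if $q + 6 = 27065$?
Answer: $\frac{158414827}{237442725} \approx 0.66717$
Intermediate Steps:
$q = 27059$ ($q = -6 + 27065 = 27059$)
$\frac{19971}{q} + \frac{1244}{-17550} = \frac{19971}{27059} + \frac{1244}{-17550} = 19971 \cdot \frac{1}{27059} + 1244 \left(- \frac{1}{17550}\right) = \frac{19971}{27059} - \frac{622}{8775} = \frac{158414827}{237442725}$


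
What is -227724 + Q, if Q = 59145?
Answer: -168579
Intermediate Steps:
-227724 + Q = -227724 + 59145 = -168579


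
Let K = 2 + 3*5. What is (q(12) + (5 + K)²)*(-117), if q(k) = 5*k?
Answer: -63648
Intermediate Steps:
K = 17 (K = 2 + 15 = 17)
(q(12) + (5 + K)²)*(-117) = (5*12 + (5 + 17)²)*(-117) = (60 + 22²)*(-117) = (60 + 484)*(-117) = 544*(-117) = -63648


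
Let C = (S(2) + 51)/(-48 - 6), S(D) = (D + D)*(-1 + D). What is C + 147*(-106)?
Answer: -841483/54 ≈ -15583.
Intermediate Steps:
S(D) = 2*D*(-1 + D) (S(D) = (2*D)*(-1 + D) = 2*D*(-1 + D))
C = -55/54 (C = (2*2*(-1 + 2) + 51)/(-48 - 6) = (2*2*1 + 51)/(-54) = (4 + 51)*(-1/54) = 55*(-1/54) = -55/54 ≈ -1.0185)
C + 147*(-106) = -55/54 + 147*(-106) = -55/54 - 15582 = -841483/54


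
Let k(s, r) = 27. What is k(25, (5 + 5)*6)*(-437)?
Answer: -11799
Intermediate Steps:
k(25, (5 + 5)*6)*(-437) = 27*(-437) = -11799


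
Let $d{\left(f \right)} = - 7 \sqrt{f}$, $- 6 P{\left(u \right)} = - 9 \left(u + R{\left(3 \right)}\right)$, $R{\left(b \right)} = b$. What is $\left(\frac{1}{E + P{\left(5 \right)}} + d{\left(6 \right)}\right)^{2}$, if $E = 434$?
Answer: $\frac{58481305}{198916} - \frac{7 \sqrt{6}}{223} \approx 293.92$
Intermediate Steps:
$P{\left(u \right)} = \frac{9}{2} + \frac{3 u}{2}$ ($P{\left(u \right)} = - \frac{\left(-9\right) \left(u + 3\right)}{6} = - \frac{\left(-9\right) \left(3 + u\right)}{6} = - \frac{-27 - 9 u}{6} = \frac{9}{2} + \frac{3 u}{2}$)
$\left(\frac{1}{E + P{\left(5 \right)}} + d{\left(6 \right)}\right)^{2} = \left(\frac{1}{434 + \left(\frac{9}{2} + \frac{3}{2} \cdot 5\right)} - 7 \sqrt{6}\right)^{2} = \left(\frac{1}{434 + \left(\frac{9}{2} + \frac{15}{2}\right)} - 7 \sqrt{6}\right)^{2} = \left(\frac{1}{434 + 12} - 7 \sqrt{6}\right)^{2} = \left(\frac{1}{446} - 7 \sqrt{6}\right)^{2}$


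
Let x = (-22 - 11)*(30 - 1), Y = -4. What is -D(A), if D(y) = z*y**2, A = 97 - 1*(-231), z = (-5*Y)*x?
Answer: 2059157760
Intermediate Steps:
x = -957 (x = -33*29 = -957)
z = -19140 (z = -5*(-4)*(-957) = 20*(-957) = -19140)
A = 328 (A = 97 + 231 = 328)
D(y) = -19140*y**2
-D(A) = -(-19140)*328**2 = -(-19140)*107584 = -1*(-2059157760) = 2059157760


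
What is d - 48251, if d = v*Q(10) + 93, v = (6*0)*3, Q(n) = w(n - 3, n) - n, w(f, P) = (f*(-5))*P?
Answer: -48158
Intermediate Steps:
w(f, P) = -5*P*f (w(f, P) = (-5*f)*P = -5*P*f)
Q(n) = -n - 5*n*(-3 + n) (Q(n) = -5*n*(n - 3) - n = -5*n*(-3 + n) - n = -n - 5*n*(-3 + n))
v = 0 (v = 0*3 = 0)
d = 93 (d = 0*(10*(14 - 5*10)) + 93 = 0*(10*(14 - 50)) + 93 = 0*(10*(-36)) + 93 = 0*(-360) + 93 = 0 + 93 = 93)
d - 48251 = 93 - 48251 = -48158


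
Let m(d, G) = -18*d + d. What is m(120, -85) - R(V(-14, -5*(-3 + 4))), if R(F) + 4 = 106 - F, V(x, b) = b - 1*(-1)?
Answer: -2146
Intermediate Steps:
V(x, b) = 1 + b (V(x, b) = b + 1 = 1 + b)
m(d, G) = -17*d
R(F) = 102 - F (R(F) = -4 + (106 - F) = 102 - F)
m(120, -85) - R(V(-14, -5*(-3 + 4))) = -17*120 - (102 - (1 - 5*(-3 + 4))) = -2040 - (102 - (1 - 5*1)) = -2040 - (102 - (1 - 5)) = -2040 - (102 - 1*(-4)) = -2040 - (102 + 4) = -2040 - 1*106 = -2040 - 106 = -2146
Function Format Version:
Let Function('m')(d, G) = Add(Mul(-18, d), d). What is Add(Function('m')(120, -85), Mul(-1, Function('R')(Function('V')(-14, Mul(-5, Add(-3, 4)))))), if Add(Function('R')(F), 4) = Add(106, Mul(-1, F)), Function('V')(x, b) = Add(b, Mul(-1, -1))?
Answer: -2146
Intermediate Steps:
Function('V')(x, b) = Add(1, b) (Function('V')(x, b) = Add(b, 1) = Add(1, b))
Function('m')(d, G) = Mul(-17, d)
Function('R')(F) = Add(102, Mul(-1, F)) (Function('R')(F) = Add(-4, Add(106, Mul(-1, F))) = Add(102, Mul(-1, F)))
Add(Function('m')(120, -85), Mul(-1, Function('R')(Function('V')(-14, Mul(-5, Add(-3, 4)))))) = Add(Mul(-17, 120), Mul(-1, Add(102, Mul(-1, Add(1, Mul(-5, Add(-3, 4))))))) = Add(-2040, Mul(-1, Add(102, Mul(-1, Add(1, Mul(-5, 1)))))) = Add(-2040, Mul(-1, Add(102, Mul(-1, Add(1, -5))))) = Add(-2040, Mul(-1, Add(102, Mul(-1, -4)))) = Add(-2040, Mul(-1, Add(102, 4))) = Add(-2040, Mul(-1, 106)) = Add(-2040, -106) = -2146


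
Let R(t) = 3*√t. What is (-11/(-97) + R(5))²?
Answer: 423526/9409 + 66*√5/97 ≈ 46.534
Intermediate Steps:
(-11/(-97) + R(5))² = (-11/(-97) + 3*√5)² = (-11*(-1/97) + 3*√5)² = (11/97 + 3*√5)²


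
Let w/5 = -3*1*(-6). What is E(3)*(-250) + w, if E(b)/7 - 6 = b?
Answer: -15660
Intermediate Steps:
w = 90 (w = 5*(-3*1*(-6)) = 5*(-3*(-6)) = 5*18 = 90)
E(b) = 42 + 7*b
E(3)*(-250) + w = (42 + 7*3)*(-250) + 90 = (42 + 21)*(-250) + 90 = 63*(-250) + 90 = -15750 + 90 = -15660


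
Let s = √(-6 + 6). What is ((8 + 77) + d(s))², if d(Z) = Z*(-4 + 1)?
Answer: 7225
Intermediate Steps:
s = 0 (s = √0 = 0)
d(Z) = -3*Z (d(Z) = Z*(-3) = -3*Z)
((8 + 77) + d(s))² = ((8 + 77) - 3*0)² = (85 + 0)² = 85² = 7225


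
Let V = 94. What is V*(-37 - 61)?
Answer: -9212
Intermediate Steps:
V*(-37 - 61) = 94*(-37 - 61) = 94*(-98) = -9212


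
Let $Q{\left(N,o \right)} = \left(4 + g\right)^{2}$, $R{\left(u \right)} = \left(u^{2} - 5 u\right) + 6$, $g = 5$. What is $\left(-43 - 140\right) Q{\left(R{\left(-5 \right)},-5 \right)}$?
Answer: $-14823$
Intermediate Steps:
$R{\left(u \right)} = 6 + u^{2} - 5 u$
$Q{\left(N,o \right)} = 81$ ($Q{\left(N,o \right)} = \left(4 + 5\right)^{2} = 9^{2} = 81$)
$\left(-43 - 140\right) Q{\left(R{\left(-5 \right)},-5 \right)} = \left(-43 - 140\right) 81 = \left(-183\right) 81 = -14823$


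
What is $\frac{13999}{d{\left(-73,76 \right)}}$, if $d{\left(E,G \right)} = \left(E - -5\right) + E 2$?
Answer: $- \frac{13999}{214} \approx -65.416$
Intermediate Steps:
$d{\left(E,G \right)} = 5 + 3 E$ ($d{\left(E,G \right)} = \left(E + 5\right) + 2 E = \left(5 + E\right) + 2 E = 5 + 3 E$)
$\frac{13999}{d{\left(-73,76 \right)}} = \frac{13999}{5 + 3 \left(-73\right)} = \frac{13999}{5 - 219} = \frac{13999}{-214} = 13999 \left(- \frac{1}{214}\right) = - \frac{13999}{214}$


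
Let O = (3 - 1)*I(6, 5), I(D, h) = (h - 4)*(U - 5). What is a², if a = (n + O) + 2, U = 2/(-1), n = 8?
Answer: 16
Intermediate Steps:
U = -2 (U = 2*(-1) = -2)
I(D, h) = 28 - 7*h (I(D, h) = (h - 4)*(-2 - 5) = (-4 + h)*(-7) = 28 - 7*h)
O = -14 (O = (3 - 1)*(28 - 7*5) = 2*(28 - 35) = 2*(-7) = -14)
a = -4 (a = (8 - 14) + 2 = -6 + 2 = -4)
a² = (-4)² = 16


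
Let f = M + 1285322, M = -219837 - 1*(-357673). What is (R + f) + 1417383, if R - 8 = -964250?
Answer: 1876299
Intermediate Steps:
R = -964242 (R = 8 - 964250 = -964242)
M = 137836 (M = -219837 + 357673 = 137836)
f = 1423158 (f = 137836 + 1285322 = 1423158)
(R + f) + 1417383 = (-964242 + 1423158) + 1417383 = 458916 + 1417383 = 1876299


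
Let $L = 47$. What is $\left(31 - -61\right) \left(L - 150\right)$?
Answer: $-9476$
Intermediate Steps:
$\left(31 - -61\right) \left(L - 150\right) = \left(31 - -61\right) \left(47 - 150\right) = \left(31 + 61\right) \left(-103\right) = 92 \left(-103\right) = -9476$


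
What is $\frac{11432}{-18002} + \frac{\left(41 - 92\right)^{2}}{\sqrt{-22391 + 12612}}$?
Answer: $- \frac{5716}{9001} - \frac{2601 i \sqrt{9779}}{9779} \approx -0.63504 - 26.302 i$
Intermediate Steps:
$\frac{11432}{-18002} + \frac{\left(41 - 92\right)^{2}}{\sqrt{-22391 + 12612}} = 11432 \left(- \frac{1}{18002}\right) + \frac{\left(-51\right)^{2}}{\sqrt{-9779}} = - \frac{5716}{9001} + \frac{2601}{i \sqrt{9779}} = - \frac{5716}{9001} + 2601 \left(- \frac{i \sqrt{9779}}{9779}\right) = - \frac{5716}{9001} - \frac{2601 i \sqrt{9779}}{9779}$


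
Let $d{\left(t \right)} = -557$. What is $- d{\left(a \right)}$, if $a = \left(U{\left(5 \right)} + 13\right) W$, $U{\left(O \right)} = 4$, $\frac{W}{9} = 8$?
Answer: $557$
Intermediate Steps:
$W = 72$ ($W = 9 \cdot 8 = 72$)
$a = 1224$ ($a = \left(4 + 13\right) 72 = 17 \cdot 72 = 1224$)
$- d{\left(a \right)} = \left(-1\right) \left(-557\right) = 557$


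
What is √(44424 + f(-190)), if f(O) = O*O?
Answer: 2*√20131 ≈ 283.77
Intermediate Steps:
f(O) = O²
√(44424 + f(-190)) = √(44424 + (-190)²) = √(44424 + 36100) = √80524 = 2*√20131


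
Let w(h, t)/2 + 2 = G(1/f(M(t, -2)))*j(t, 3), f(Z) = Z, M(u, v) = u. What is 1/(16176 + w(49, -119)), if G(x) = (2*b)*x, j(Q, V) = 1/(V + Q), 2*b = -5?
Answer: 6902/111619139 ≈ 6.1835e-5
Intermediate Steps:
b = -5/2 (b = (½)*(-5) = -5/2 ≈ -2.5000)
j(Q, V) = 1/(Q + V)
G(x) = -5*x (G(x) = (2*(-5/2))*x = -5*x)
w(h, t) = -4 - 10/(t*(3 + t)) (w(h, t) = -4 + 2*((-5/t)/(t + 3)) = -4 + 2*((-5/t)/(3 + t)) = -4 + 2*(-5/(t*(3 + t))) = -4 - 10/(t*(3 + t)))
1/(16176 + w(49, -119)) = 1/(16176 + 2*(-5 - 2*(-119)*(3 - 119))/(-119*(3 - 119))) = 1/(16176 + 2*(-1/119)*(-5 - 2*(-119)*(-116))/(-116)) = 1/(16176 + 2*(-1/119)*(-1/116)*(-5 - 27608)) = 1/(16176 + 2*(-1/119)*(-1/116)*(-27613)) = 1/(16176 - 27613/6902) = 1/(111619139/6902) = 6902/111619139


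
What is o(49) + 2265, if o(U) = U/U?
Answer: 2266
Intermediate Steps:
o(U) = 1
o(49) + 2265 = 1 + 2265 = 2266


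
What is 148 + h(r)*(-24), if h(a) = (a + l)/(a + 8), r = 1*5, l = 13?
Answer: 1492/13 ≈ 114.77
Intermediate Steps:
r = 5
h(a) = (13 + a)/(8 + a) (h(a) = (a + 13)/(a + 8) = (13 + a)/(8 + a))
148 + h(r)*(-24) = 148 + ((13 + 5)/(8 + 5))*(-24) = 148 + (18/13)*(-24) = 148 - 432/13 = 1492/13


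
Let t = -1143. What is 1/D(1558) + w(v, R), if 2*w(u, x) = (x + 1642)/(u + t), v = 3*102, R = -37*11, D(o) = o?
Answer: -480614/652023 ≈ -0.73711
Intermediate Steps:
R = -407
v = 306
w(u, x) = (1642 + x)/(2*(-1143 + u)) (w(u, x) = ((x + 1642)/(u - 1143))/2 = ((1642 + x)/(-1143 + u))/2 = (1642 + x)/(2*(-1143 + u)))
1/D(1558) + w(v, R) = 1/1558 + (1642 - 407)/(2*(-1143 + 306)) = 1/1558 + (½)*1235/(-837) = 1/1558 + (½)*(-1/837)*1235 = 1/1558 - 1235/1674 = -480614/652023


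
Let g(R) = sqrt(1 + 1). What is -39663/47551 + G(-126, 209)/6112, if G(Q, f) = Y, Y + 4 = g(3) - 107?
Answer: -247698417/290631712 + sqrt(2)/6112 ≈ -0.85205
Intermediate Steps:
g(R) = sqrt(2)
Y = -111 + sqrt(2) (Y = -4 + (sqrt(2) - 107) = -4 + (-107 + sqrt(2)) = -111 + sqrt(2) ≈ -109.59)
G(Q, f) = -111 + sqrt(2)
-39663/47551 + G(-126, 209)/6112 = -39663/47551 + (-111 + sqrt(2))/6112 = -39663*1/47551 + (-111 + sqrt(2))*(1/6112) = -39663/47551 + (-111/6112 + sqrt(2)/6112) = -247698417/290631712 + sqrt(2)/6112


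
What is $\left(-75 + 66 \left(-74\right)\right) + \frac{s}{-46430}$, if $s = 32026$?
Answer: $- \frac{115139198}{23215} \approx -4959.7$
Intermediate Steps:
$\left(-75 + 66 \left(-74\right)\right) + \frac{s}{-46430} = \left(-75 + 66 \left(-74\right)\right) + \frac{32026}{-46430} = \left(-75 - 4884\right) + 32026 \left(- \frac{1}{46430}\right) = -4959 - \frac{16013}{23215} = - \frac{115139198}{23215}$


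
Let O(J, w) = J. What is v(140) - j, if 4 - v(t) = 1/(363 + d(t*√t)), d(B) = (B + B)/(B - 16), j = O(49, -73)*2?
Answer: -536896159029/5711494799 + 140*√35/5711494799 ≈ -94.003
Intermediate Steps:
j = 98 (j = 49*2 = 98)
d(B) = 2*B/(-16 + B) (d(B) = (2*B)/(-16 + B) = 2*B/(-16 + B))
v(t) = 4 - 1/(363 + 2*t^(3/2)/(-16 + t^(3/2))) (v(t) = 4 - 1/(363 + 2*(t*√t)/(-16 + t*√t)) = 4 - 1/(363 + 2*t^(3/2)/(-16 + t^(3/2))))
v(140) - j = (-23216 + 1459*140^(3/2))/(-5808 + 365*140^(3/2)) - 1*98 = (-23216 + 1459*(280*√35))/(-5808 + 365*(280*√35)) - 98 = (-23216 + 408520*√35)/(-5808 + 102200*√35) - 98 = -98 + (-23216 + 408520*√35)/(-5808 + 102200*√35)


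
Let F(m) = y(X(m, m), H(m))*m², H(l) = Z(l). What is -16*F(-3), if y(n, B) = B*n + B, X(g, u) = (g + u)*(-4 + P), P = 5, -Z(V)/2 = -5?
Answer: 7200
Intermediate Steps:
Z(V) = 10 (Z(V) = -2*(-5) = 10)
H(l) = 10
X(g, u) = g + u (X(g, u) = (g + u)*(-4 + 5) = (g + u)*1 = g + u)
y(n, B) = B + B*n
F(m) = m²*(10 + 20*m) (F(m) = (10*(1 + (m + m)))*m² = (10*(1 + 2*m))*m² = (10 + 20*m)*m² = m²*(10 + 20*m))
-16*F(-3) = -16*(-3)²*(10 + 20*(-3)) = -144*(10 - 60) = -144*(-50) = -16*(-450) = 7200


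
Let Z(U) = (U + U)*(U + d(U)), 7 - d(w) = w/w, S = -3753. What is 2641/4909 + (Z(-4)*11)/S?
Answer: 10775657/18423477 ≈ 0.58489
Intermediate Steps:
d(w) = 6 (d(w) = 7 - w/w = 7 - 1*1 = 7 - 1 = 6)
Z(U) = 2*U*(6 + U) (Z(U) = (U + U)*(U + 6) = (2*U)*(6 + U) = 2*U*(6 + U))
2641/4909 + (Z(-4)*11)/S = 2641/4909 + ((2*(-4)*(6 - 4))*11)/(-3753) = 2641*(1/4909) + ((2*(-4)*2)*11)*(-1/3753) = 2641/4909 - 16*11*(-1/3753) = 2641/4909 - 176*(-1/3753) = 2641/4909 + 176/3753 = 10775657/18423477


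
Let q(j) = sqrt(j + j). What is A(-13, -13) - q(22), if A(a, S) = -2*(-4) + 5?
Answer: 13 - 2*sqrt(11) ≈ 6.3668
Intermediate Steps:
q(j) = sqrt(2)*sqrt(j) (q(j) = sqrt(2*j) = sqrt(2)*sqrt(j))
A(a, S) = 13 (A(a, S) = 8 + 5 = 13)
A(-13, -13) - q(22) = 13 - sqrt(2)*sqrt(22) = 13 - 2*sqrt(11)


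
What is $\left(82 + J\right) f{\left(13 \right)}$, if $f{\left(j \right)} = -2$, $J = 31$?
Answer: $-226$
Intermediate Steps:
$\left(82 + J\right) f{\left(13 \right)} = \left(82 + 31\right) \left(-2\right) = 113 \left(-2\right) = -226$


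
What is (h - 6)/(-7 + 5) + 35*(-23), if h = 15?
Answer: -1619/2 ≈ -809.50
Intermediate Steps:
(h - 6)/(-7 + 5) + 35*(-23) = (15 - 6)/(-7 + 5) + 35*(-23) = 9/(-2) - 805 = 9*(-½) - 805 = -9/2 - 805 = -1619/2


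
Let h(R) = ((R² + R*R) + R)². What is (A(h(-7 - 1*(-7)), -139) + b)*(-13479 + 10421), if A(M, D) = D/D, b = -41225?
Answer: 126062992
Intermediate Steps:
h(R) = (R + 2*R²)² (h(R) = ((R² + R²) + R)² = (2*R² + R)² = (R + 2*R²)²)
A(M, D) = 1
(A(h(-7 - 1*(-7)), -139) + b)*(-13479 + 10421) = (1 - 41225)*(-13479 + 10421) = -41224*(-3058) = 126062992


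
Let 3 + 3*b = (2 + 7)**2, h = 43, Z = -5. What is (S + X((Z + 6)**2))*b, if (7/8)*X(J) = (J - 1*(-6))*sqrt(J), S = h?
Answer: 1326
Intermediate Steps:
b = 26 (b = -1 + (2 + 7)**2/3 = -1 + (1/3)*9**2 = -1 + (1/3)*81 = -1 + 27 = 26)
S = 43
X(J) = 8*sqrt(J)*(6 + J)/7 (X(J) = 8*((J - 1*(-6))*sqrt(J))/7 = 8*((J + 6)*sqrt(J))/7 = 8*((6 + J)*sqrt(J))/7 = 8*(sqrt(J)*(6 + J))/7 = 8*sqrt(J)*(6 + J)/7)
(S + X((Z + 6)**2))*b = (43 + 8*sqrt((-5 + 6)**2)*(6 + (-5 + 6)**2)/7)*26 = (43 + 8*sqrt(1**2)*(6 + 1**2)/7)*26 = (43 + 8*sqrt(1)*(6 + 1)/7)*26 = (43 + (8/7)*1*7)*26 = (43 + 8)*26 = 51*26 = 1326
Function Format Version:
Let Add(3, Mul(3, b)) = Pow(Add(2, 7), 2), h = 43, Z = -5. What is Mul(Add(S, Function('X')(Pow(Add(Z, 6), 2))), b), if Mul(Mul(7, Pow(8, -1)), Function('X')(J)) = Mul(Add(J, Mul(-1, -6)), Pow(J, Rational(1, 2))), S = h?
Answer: 1326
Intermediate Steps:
b = 26 (b = Add(-1, Mul(Rational(1, 3), Pow(Add(2, 7), 2))) = Add(-1, Mul(Rational(1, 3), Pow(9, 2))) = Add(-1, Mul(Rational(1, 3), 81)) = Add(-1, 27) = 26)
S = 43
Function('X')(J) = Mul(Rational(8, 7), Pow(J, Rational(1, 2)), Add(6, J)) (Function('X')(J) = Mul(Rational(8, 7), Mul(Add(J, Mul(-1, -6)), Pow(J, Rational(1, 2)))) = Mul(Rational(8, 7), Mul(Add(J, 6), Pow(J, Rational(1, 2)))) = Mul(Rational(8, 7), Mul(Add(6, J), Pow(J, Rational(1, 2)))) = Mul(Rational(8, 7), Mul(Pow(J, Rational(1, 2)), Add(6, J))) = Mul(Rational(8, 7), Pow(J, Rational(1, 2)), Add(6, J)))
Mul(Add(S, Function('X')(Pow(Add(Z, 6), 2))), b) = Mul(Add(43, Mul(Rational(8, 7), Pow(Pow(Add(-5, 6), 2), Rational(1, 2)), Add(6, Pow(Add(-5, 6), 2)))), 26) = Mul(Add(43, Mul(Rational(8, 7), Pow(Pow(1, 2), Rational(1, 2)), Add(6, Pow(1, 2)))), 26) = Mul(Add(43, Mul(Rational(8, 7), Pow(1, Rational(1, 2)), Add(6, 1))), 26) = Mul(Add(43, Mul(Rational(8, 7), 1, 7)), 26) = Mul(Add(43, 8), 26) = Mul(51, 26) = 1326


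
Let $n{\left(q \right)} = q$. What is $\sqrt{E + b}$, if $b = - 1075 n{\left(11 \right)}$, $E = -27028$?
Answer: $3 i \sqrt{4317} \approx 197.11 i$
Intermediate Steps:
$b = -11825$ ($b = \left(-1075\right) 11 = -11825$)
$\sqrt{E + b} = \sqrt{-27028 - 11825} = \sqrt{-38853} = 3 i \sqrt{4317}$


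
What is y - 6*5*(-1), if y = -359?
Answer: -329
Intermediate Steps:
y - 6*5*(-1) = -359 - 6*5*(-1) = -359 - 30*(-1) = -359 + 30 = -329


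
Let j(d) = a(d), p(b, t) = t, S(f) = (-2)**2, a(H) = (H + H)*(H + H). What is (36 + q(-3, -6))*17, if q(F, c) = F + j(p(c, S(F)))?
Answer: 1649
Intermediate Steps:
a(H) = 4*H**2 (a(H) = (2*H)*(2*H) = 4*H**2)
S(f) = 4
j(d) = 4*d**2
q(F, c) = 64 + F (q(F, c) = F + 4*4**2 = F + 4*16 = F + 64 = 64 + F)
(36 + q(-3, -6))*17 = (36 + (64 - 3))*17 = (36 + 61)*17 = 97*17 = 1649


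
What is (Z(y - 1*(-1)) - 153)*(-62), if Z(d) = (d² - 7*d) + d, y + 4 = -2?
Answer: 6076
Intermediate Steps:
y = -6 (y = -4 - 2 = -6)
Z(d) = d² - 6*d
(Z(y - 1*(-1)) - 153)*(-62) = ((-6 - 1*(-1))*(-6 + (-6 - 1*(-1))) - 153)*(-62) = ((-6 + 1)*(-6 + (-6 + 1)) - 153)*(-62) = (-5*(-6 - 5) - 153)*(-62) = (-5*(-11) - 153)*(-62) = (55 - 153)*(-62) = -98*(-62) = 6076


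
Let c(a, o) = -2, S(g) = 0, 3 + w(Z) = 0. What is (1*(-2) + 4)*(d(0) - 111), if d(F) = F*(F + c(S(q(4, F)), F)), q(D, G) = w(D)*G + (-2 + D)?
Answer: -222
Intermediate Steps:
w(Z) = -3 (w(Z) = -3 + 0 = -3)
q(D, G) = -2 + D - 3*G (q(D, G) = -3*G + (-2 + D) = -2 + D - 3*G)
d(F) = F*(-2 + F) (d(F) = F*(F - 2) = F*(-2 + F))
(1*(-2) + 4)*(d(0) - 111) = (1*(-2) + 4)*(0*(-2 + 0) - 111) = (-2 + 4)*(0*(-2) - 111) = 2*(0 - 111) = 2*(-111) = -222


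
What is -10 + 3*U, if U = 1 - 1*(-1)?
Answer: -4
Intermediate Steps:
U = 2 (U = 1 + 1 = 2)
-10 + 3*U = -10 + 3*2 = -10 + 6 = -4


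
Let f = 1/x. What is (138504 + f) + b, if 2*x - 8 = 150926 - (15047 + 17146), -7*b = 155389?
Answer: 13810239859/118741 ≈ 1.1631e+5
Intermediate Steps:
b = -155389/7 (b = -⅐*155389 = -155389/7 ≈ -22198.)
x = 118741/2 (x = 4 + (150926 - (15047 + 17146))/2 = 4 + (150926 - 1*32193)/2 = 4 + (150926 - 32193)/2 = 4 + (½)*118733 = 4 + 118733/2 = 118741/2 ≈ 59371.)
f = 2/118741 (f = 1/(118741/2) = 2/118741 ≈ 1.6843e-5)
(138504 + f) + b = (138504 + 2/118741) - 155389/7 = 16446103466/118741 - 155389/7 = 13810239859/118741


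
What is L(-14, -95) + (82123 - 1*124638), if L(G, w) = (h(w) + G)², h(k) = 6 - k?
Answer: -34946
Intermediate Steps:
L(G, w) = (6 + G - w)² (L(G, w) = ((6 - w) + G)² = (6 + G - w)²)
L(-14, -95) + (82123 - 1*124638) = (6 - 14 - 1*(-95))² + (82123 - 1*124638) = (6 - 14 + 95)² + (82123 - 124638) = 87² - 42515 = 7569 - 42515 = -34946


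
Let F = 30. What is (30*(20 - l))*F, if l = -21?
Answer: 36900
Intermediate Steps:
(30*(20 - l))*F = (30*(20 - 1*(-21)))*30 = (30*(20 + 21))*30 = (30*41)*30 = 1230*30 = 36900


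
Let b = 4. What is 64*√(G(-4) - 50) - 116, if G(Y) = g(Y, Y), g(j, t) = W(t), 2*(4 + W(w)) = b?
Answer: -116 + 128*I*√13 ≈ -116.0 + 461.51*I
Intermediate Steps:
W(w) = -2 (W(w) = -4 + (½)*4 = -4 + 2 = -2)
g(j, t) = -2
G(Y) = -2
64*√(G(-4) - 50) - 116 = 64*√(-2 - 50) - 116 = 64*√(-52) - 116 = 64*(2*I*√13) - 116 = 128*I*√13 - 116 = -116 + 128*I*√13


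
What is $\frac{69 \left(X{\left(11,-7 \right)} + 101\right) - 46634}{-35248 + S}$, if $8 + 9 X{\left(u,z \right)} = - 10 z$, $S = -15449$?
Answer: $\frac{117569}{152091} \approx 0.77302$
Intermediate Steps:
$X{\left(u,z \right)} = - \frac{8}{9} - \frac{10 z}{9}$ ($X{\left(u,z \right)} = - \frac{8}{9} + \frac{\left(-10\right) z}{9} = - \frac{8}{9} - \frac{10 z}{9}$)
$\frac{69 \left(X{\left(11,-7 \right)} + 101\right) - 46634}{-35248 + S} = \frac{69 \left(\left(- \frac{8}{9} - - \frac{70}{9}\right) + 101\right) - 46634}{-35248 - 15449} = \frac{69 \left(\left(- \frac{8}{9} + \frac{70}{9}\right) + 101\right) - 46634}{-50697} = \left(69 \left(\frac{62}{9} + 101\right) - 46634\right) \left(- \frac{1}{50697}\right) = \left(69 \cdot \frac{971}{9} - 46634\right) \left(- \frac{1}{50697}\right) = \left(\frac{22333}{3} - 46634\right) \left(- \frac{1}{50697}\right) = \left(- \frac{117569}{3}\right) \left(- \frac{1}{50697}\right) = \frac{117569}{152091}$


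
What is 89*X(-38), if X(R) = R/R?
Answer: 89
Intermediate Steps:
X(R) = 1
89*X(-38) = 89*1 = 89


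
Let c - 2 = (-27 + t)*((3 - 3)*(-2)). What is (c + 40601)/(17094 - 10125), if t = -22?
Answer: 40603/6969 ≈ 5.8262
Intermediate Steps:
c = 2 (c = 2 + (-27 - 22)*((3 - 3)*(-2)) = 2 - 0*(-2) = 2 - 49*0 = 2 + 0 = 2)
(c + 40601)/(17094 - 10125) = (2 + 40601)/(17094 - 10125) = 40603/6969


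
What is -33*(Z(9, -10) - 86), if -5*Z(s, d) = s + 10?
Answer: 14817/5 ≈ 2963.4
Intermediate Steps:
Z(s, d) = -2 - s/5 (Z(s, d) = -(s + 10)/5 = -(10 + s)/5 = -2 - s/5)
-33*(Z(9, -10) - 86) = -33*((-2 - ⅕*9) - 86) = -33*((-2 - 9/5) - 86) = -33*(-19/5 - 86) = -33*(-449/5) = 14817/5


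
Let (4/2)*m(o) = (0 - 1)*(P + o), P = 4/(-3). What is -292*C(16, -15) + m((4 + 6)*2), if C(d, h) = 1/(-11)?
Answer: 568/33 ≈ 17.212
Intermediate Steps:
C(d, h) = -1/11
P = -4/3 (P = -1/3*4 = -4/3 ≈ -1.3333)
m(o) = 2/3 - o/2 (m(o) = ((0 - 1)*(-4/3 + o))/2 = (-(-4/3 + o))/2 = (4/3 - o)/2 = 2/3 - o/2)
-292*C(16, -15) + m((4 + 6)*2) = -292*(-1/11) + (2/3 - (4 + 6)*2/2) = 292/11 + (2/3 - 5*2) = 292/11 + (2/3 - 1/2*20) = 292/11 + (2/3 - 10) = 292/11 - 28/3 = 568/33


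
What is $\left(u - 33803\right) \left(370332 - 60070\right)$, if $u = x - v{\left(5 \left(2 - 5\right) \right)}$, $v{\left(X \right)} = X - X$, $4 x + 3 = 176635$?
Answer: $3212763010$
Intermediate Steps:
$x = 44158$ ($x = - \frac{3}{4} + \frac{1}{4} \cdot 176635 = - \frac{3}{4} + \frac{176635}{4} = 44158$)
$v{\left(X \right)} = 0$
$u = 44158$ ($u = 44158 - 0 = 44158 + 0 = 44158$)
$\left(u - 33803\right) \left(370332 - 60070\right) = \left(44158 - 33803\right) \left(370332 - 60070\right) = 10355 \cdot 310262 = 3212763010$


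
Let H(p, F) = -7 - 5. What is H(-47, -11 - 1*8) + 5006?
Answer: 4994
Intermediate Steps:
H(p, F) = -12
H(-47, -11 - 1*8) + 5006 = -12 + 5006 = 4994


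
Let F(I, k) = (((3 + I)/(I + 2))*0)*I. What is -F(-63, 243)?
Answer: 0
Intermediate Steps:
F(I, k) = 0 (F(I, k) = (((3 + I)/(2 + I))*0)*I = 0*I = 0)
-F(-63, 243) = -1*0 = 0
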